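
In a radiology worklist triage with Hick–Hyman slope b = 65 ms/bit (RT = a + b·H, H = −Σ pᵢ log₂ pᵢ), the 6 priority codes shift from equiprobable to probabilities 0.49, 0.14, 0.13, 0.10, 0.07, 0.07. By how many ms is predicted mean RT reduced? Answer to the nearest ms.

28 ms

The RT saving is b·ΔH. Equiprobable H₀ = log₂(6) = 2.5850 bits; with the given probabilities H = 2.1533 bits.
b·(H₀ − H) = 65 × (2.5850 − 2.1533) = 28.06 ms.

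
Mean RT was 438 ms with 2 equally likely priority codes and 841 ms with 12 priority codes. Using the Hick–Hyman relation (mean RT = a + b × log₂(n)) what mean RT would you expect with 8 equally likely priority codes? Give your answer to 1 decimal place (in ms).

Solve the two-equation system in a and b:
  b = (841 − 438) / (log₂ 12 − log₂ 2) = 403 / (3.5850 − 1) = 155.902 ms/bit
  a = 438 − 155.902 × 1 = 282.098 ms
Then RT(8) = 282.098 + 155.902 × log₂ 8 = 282.098 + 155.902 × 3 ≈ 749.803 ms.

749.8 ms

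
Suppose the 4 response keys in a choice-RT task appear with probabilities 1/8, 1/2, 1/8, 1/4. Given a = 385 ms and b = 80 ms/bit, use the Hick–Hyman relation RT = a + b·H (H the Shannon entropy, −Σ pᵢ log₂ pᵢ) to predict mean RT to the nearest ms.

Each term −pᵢ log₂ pᵢ: 0.125·3 + 0.5·1 + 0.125·3 + 0.25·2; summed, H = 1.750 bits.
Mean RT = a + bH = 385 + 80·1.750 = 525.00 ms.

525 ms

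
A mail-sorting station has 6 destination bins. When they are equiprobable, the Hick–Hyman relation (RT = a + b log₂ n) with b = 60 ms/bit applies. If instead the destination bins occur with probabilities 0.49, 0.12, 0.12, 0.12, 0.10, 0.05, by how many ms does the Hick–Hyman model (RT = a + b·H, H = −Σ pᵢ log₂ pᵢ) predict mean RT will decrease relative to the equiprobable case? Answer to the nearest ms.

26 ms

Equiprobable entropy H₀ = log₂ 6 = 2.5850 bits.
Skewed entropy H = −Σ pᵢ log₂ pᵢ = 2.1538 bits.
ΔRT = b·(H₀ − H) = 60 × 0.4312 = 25.87 ms.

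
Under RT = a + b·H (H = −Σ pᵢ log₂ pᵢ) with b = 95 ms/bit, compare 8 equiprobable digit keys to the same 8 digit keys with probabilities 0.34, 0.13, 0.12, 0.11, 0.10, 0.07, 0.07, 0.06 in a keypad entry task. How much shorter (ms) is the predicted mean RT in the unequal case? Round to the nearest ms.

25 ms

The RT saving is b·ΔH. Equiprobable H₀ = log₂(8) = 3.0000 bits; with the given probabilities H = 2.7420 bits.
b·(H₀ − H) = 95 × (3.0000 − 2.7420) = 24.51 ms.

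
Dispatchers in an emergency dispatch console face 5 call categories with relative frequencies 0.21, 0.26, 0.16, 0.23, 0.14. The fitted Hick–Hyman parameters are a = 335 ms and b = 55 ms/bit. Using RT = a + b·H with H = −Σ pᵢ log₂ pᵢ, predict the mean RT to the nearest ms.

H = 0.21·log₂(1/0.21) + 0.26·log₂(1/0.26) + 0.16·log₂(1/0.16) + 0.23·log₂(1/0.23) + 0.14·log₂(1/0.14) = 2.2859 bits.
RT = 335 + 55 × 2.2859 = 460.72 ms.

461 ms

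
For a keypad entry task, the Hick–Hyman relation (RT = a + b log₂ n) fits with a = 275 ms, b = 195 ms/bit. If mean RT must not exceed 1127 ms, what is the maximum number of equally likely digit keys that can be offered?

195·log₂ n ≤ 1127 − 275 = 852, giving log₂ n ≤ 4.3692 and n ≤ 20.667. The largest whole number is 20.

20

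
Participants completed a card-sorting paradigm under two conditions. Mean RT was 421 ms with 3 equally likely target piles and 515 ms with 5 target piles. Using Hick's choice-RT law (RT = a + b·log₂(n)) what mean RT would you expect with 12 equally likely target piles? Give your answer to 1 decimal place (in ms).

676.1 ms

With log₂ n on the abscissa the relation is linear; from the two conditions:
  b = (515 − 421) / (log₂ 5 − log₂ 3) = 94 / (2.3219 − 1.5850) = 127.550 ms/bit
  a = 421 − 127.550 × 1.5850 = 218.838 ms
Then RT(12) = 218.838 + 127.550 × log₂ 12 = 218.838 + 127.550 × 3.5850 ≈ 676.100 ms.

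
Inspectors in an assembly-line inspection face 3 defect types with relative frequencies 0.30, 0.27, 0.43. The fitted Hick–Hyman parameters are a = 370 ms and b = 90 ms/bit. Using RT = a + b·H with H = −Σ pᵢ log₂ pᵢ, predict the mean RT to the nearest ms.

510 ms

H = 0.30·log₂(1/0.30) + 0.27·log₂(1/0.27) + 0.43·log₂(1/0.43) = 1.5547 bits.
RT = 370 + 90 × 1.5547 = 509.92 ms.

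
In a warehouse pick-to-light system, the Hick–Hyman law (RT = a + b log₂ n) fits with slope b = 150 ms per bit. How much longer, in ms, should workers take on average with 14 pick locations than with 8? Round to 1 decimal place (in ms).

The intercept a cancels: ΔRT = b·(log₂ n₂ − log₂ n₁) = b·log₂(n₂/n₁).
log₂(14) − log₂(8) = 3.8074 − 3 = 0.8074.
ΔRT = 150 × 0.8074 = 121.103 ms.

121.1 ms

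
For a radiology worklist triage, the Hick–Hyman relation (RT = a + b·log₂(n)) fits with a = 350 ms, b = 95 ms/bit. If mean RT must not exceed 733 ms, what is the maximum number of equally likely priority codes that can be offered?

16

95·log₂ n ≤ 733 − 350 = 383, giving log₂ n ≤ 4.0316 and n ≤ 16.354. The largest whole number is 16.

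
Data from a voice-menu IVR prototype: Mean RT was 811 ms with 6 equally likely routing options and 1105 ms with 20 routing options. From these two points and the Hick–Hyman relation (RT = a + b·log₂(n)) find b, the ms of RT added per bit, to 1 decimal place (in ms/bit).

169.3 ms/bit

Slope: b = (1105 − 811) / (log₂ 20 − log₂ 6) = 294/1.7370 = 169.261 ms/bit.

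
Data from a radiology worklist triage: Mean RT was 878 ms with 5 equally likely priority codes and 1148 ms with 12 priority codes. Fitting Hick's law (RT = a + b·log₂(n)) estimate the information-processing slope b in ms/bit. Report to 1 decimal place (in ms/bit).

The slope on a log₂ axis is (1148 − 878) / (3.5850 − 2.3219) = 213.771 ms/bit.

213.8 ms/bit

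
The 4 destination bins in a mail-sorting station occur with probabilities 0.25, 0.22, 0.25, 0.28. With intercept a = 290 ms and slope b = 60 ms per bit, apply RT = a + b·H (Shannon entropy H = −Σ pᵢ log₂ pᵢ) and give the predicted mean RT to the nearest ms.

410 ms

H = 0.25·log₂(1/0.25) + 0.22·log₂(1/0.22) + 0.25·log₂(1/0.25) + 0.28·log₂(1/0.28) = 1.9948 bits.
RT = 290 + 60 × 1.9948 = 409.69 ms.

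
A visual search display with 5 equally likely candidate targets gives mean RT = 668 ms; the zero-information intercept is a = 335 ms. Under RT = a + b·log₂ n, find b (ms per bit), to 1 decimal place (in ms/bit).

5 alternatives carry log₂ 5 = 2.3219 bits; the choice cost is 668 − 335 = 333 ms, so b = 333/2.3219 = 143.415 ms/bit.

143.4 ms/bit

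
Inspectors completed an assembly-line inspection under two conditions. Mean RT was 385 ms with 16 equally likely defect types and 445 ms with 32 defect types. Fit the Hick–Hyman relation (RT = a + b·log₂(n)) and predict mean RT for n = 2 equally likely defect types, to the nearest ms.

Solve the two-equation system in a and b:
  b = (445 − 385) / (log₂ 32 − log₂ 16) = 60 / (5 − 4) = 60 ms/bit
  a = 385 − 60 × 4 = 145 ms
Then RT(2) = 145 + 60 × log₂ 2 = 145 + 60 × 1 ≈ 205.000 ms.

205 ms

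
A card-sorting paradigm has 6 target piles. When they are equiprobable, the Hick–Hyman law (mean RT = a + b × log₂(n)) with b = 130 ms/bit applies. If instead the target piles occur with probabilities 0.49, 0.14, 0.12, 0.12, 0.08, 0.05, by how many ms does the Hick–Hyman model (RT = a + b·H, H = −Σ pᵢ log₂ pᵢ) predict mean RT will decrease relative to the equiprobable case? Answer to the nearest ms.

57 ms

Equiprobable entropy H₀ = log₂ 6 = 2.5850 bits.
Skewed entropy H = −Σ pᵢ log₂ pᵢ = 2.1431 bits.
ΔRT = b·(H₀ − H) = 130 × 0.4418 = 57.44 ms.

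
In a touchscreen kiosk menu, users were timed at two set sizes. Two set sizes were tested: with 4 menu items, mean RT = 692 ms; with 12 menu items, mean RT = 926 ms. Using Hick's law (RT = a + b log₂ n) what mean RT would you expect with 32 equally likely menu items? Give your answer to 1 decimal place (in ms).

1134.9 ms

RT is linear in log₂ n, so two points fix the line:
  b = (926 − 692) / (log₂ 12 − log₂ 4) = 234 / (3.5850 − 2) = 147.638 ms/bit
  a = 692 − 147.638 × 2 = 396.725 ms
Then RT(32) = 396.725 + 147.638 × log₂ 32 = 396.725 + 147.638 × 5 ≈ 1134.913 ms.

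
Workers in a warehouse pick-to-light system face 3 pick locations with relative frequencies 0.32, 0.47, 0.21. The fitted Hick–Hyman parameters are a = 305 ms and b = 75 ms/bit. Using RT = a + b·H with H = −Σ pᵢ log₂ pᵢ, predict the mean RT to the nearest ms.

418 ms

Entropy contributions −pᵢ log₂ pᵢ: 0.5260, 0.5120, 0.4728; sum H = 1.5108 bits.
RT = a + bH = 305 + 75·1.5108 = 418.31 ms.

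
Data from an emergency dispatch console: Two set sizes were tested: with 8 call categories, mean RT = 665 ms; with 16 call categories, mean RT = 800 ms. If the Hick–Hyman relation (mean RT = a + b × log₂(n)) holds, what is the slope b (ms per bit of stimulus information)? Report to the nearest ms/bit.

The slope on a log₂ axis is (800 − 665) / (4 − 3) = 135 ms/bit.

135 ms/bit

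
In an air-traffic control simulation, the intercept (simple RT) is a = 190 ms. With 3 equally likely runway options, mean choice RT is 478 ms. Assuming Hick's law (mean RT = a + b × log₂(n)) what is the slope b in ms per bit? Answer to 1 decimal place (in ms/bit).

log₂(3) = 1.5850 bits.
b = (RT − a)/log₂ n = (478 − 190) / 1.5850 = 181.708 ms/bit.

181.7 ms/bit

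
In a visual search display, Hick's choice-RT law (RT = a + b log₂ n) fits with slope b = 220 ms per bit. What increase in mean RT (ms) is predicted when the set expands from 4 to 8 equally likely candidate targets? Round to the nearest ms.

220 ms

ΔRT = (a + b log₂ n₂) − (a + b log₂ n₁) = b·(log₂ n₂ − log₂ n₁).
log₂(8) − log₂(4) = log₂(8/4) = log₂(2) = 1.
ΔRT = 220 × 1.0000 = 220.000 ms.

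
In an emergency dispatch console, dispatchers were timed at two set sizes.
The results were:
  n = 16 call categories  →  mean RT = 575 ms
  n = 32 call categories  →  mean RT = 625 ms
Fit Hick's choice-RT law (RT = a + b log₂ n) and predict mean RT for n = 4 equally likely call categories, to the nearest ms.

475 ms

Fit slope and intercept:
  b = (625 − 575) / (log₂ 32 − log₂ 16) = 50 / (5 − 4) = 50 ms/bit
  a = 575 − 50 × 4 = 375 ms
Then RT(4) = 375 + 50 × log₂ 4 = 375 + 50 × 2 ≈ 475.000 ms.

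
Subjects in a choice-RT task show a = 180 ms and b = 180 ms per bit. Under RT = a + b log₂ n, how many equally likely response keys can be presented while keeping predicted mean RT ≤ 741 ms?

8

Information budget: (741 − 180)/180 = 3.1167 bits, so n ≤ 2^3.1167 = 8.674 → at most 8.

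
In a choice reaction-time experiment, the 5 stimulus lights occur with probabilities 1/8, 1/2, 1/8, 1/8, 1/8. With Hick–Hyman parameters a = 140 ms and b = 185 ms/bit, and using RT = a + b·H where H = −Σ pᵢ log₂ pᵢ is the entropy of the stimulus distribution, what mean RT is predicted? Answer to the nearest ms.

H = −Σ pᵢ log₂ pᵢ = 0.125·3 + 0.5·1 + 0.125·3 + 0.125·3 + 0.125·3 = 2.000 bits.
RT = 140 + 185 × 2.000 = 510.00 ms.

510 ms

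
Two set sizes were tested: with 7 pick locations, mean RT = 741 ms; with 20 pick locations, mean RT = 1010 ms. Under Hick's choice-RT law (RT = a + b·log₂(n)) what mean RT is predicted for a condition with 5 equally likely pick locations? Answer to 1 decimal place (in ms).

654.8 ms

Solve the two-equation system in a and b:
  b = (1010 − 741) / (log₂ 20 − log₂ 7) = 269 / (4.3219 − 2.8074) = 177.608 ms/bit
  a = 741 − 177.608 × 2.8074 = 242.392 ms
Then RT(5) = 242.392 + 177.608 × log₂ 5 = 242.392 + 177.608 × 2.3219 ≈ 654.784 ms.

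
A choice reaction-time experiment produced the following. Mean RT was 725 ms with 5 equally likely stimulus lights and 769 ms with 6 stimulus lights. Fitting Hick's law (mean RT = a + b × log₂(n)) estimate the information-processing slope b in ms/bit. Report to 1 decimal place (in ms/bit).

167.3 ms/bit

b = (RT₂ − RT₁)/(log₂ n₂ − log₂ n₁) = (769 − 725)/(2.5850 − 2.3219) = 167.278 ms/bit.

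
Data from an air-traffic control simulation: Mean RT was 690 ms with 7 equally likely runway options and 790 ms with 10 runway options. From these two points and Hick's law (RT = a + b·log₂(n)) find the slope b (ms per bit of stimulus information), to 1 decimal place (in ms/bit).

194.3 ms/bit

b = (RT₂ − RT₁)/(log₂ n₂ − log₂ n₁) = (790 − 690)/(3.3219 − 2.8074) = 194.336 ms/bit.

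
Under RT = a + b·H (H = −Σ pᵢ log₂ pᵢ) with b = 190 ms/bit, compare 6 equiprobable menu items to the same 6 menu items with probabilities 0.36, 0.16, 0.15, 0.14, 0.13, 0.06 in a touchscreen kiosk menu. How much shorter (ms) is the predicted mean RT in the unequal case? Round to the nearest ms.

38 ms

Equiprobable entropy H₀ = log₂ 6 = 2.5850 bits.
Skewed entropy H = −Σ pᵢ log₂ pᵢ = 2.3875 bits.
ΔRT = b·(H₀ − H) = 190 × 0.1975 = 37.52 ms.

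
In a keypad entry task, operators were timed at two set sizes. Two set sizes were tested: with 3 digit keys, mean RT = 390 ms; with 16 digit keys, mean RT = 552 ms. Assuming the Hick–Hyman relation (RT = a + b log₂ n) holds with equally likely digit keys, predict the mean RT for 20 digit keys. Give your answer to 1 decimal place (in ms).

With log₂ n on the abscissa the relation is linear; from the two conditions:
  b = (552 − 390) / (log₂ 16 − log₂ 3) = 162 / (4 − 1.5850) = 67.080 ms/bit
  a = 390 − 67.080 × 1.5850 = 283.681 ms
Then RT(20) = 283.681 + 67.080 × log₂ 20 = 283.681 + 67.080 × 4.3219 ≈ 573.595 ms.

573.6 ms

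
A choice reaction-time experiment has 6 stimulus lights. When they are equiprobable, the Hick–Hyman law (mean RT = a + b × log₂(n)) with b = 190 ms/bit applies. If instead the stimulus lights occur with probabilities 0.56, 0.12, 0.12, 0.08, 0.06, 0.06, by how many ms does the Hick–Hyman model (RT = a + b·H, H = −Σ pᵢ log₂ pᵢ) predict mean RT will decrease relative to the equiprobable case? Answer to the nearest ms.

115 ms

Equiprobable entropy H₀ = log₂ 6 = 2.5850 bits.
Skewed entropy H = −Σ pᵢ log₂ pᵢ = 1.9812 bits.
ΔRT = b·(H₀ − H) = 190 × 0.6038 = 114.72 ms.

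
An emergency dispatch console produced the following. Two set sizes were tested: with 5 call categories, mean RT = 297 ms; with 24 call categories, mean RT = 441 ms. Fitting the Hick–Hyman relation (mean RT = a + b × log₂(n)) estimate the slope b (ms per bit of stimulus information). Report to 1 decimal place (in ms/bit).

Slope: b = (441 − 297) / (log₂ 24 − log₂ 5) = 144/2.2630 = 63.631 ms/bit.

63.6 ms/bit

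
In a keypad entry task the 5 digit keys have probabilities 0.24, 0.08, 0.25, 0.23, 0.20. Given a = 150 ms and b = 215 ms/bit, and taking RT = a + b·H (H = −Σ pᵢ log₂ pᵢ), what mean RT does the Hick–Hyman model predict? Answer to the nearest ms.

631 ms

H = 0.24·log₂(1/0.24) + 0.08·log₂(1/0.08) + 0.25·log₂(1/0.25) + 0.23·log₂(1/0.23) + 0.20·log₂(1/0.20) = 2.2377 bits.
RT = 150 + 215 × 2.2377 = 631.10 ms.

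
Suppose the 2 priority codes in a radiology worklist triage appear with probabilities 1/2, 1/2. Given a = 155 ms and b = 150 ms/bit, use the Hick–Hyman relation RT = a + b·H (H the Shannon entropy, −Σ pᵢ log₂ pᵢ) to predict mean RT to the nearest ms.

Each term −pᵢ log₂ pᵢ: 0.5·1 + 0.5·1; summed, H = 1.000 bits.
Mean RT = a + bH = 155 + 150·1.000 = 305.00 ms.

305 ms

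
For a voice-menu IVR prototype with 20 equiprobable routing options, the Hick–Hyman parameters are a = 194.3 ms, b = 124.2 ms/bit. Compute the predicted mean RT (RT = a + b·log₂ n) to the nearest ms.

log₂(20) = 4.3219 bits, so RT = 194.3 + 124.2 × 4.3219 ≈ 731.083 ms.

731 ms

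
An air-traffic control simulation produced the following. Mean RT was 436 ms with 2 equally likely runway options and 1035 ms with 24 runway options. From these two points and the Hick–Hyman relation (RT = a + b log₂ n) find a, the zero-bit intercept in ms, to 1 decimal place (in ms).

268.9 ms

b = (RT₂ − RT₁)/(log₂ n₂ − log₂ n₁) = (1035 − 436)/(4.5850 − 1) = 167.087 ms/bit.
Intercept: a = 436 − 167.087·log₂(2) = 268.913 ms.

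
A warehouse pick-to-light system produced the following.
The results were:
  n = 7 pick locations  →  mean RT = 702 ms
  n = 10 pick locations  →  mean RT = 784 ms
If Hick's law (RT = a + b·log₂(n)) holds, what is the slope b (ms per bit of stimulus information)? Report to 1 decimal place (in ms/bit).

159.4 ms/bit

b = (RT₂ − RT₁)/(log₂ n₂ − log₂ n₁) = (784 − 702)/(3.3219 − 2.8074) = 159.355 ms/bit.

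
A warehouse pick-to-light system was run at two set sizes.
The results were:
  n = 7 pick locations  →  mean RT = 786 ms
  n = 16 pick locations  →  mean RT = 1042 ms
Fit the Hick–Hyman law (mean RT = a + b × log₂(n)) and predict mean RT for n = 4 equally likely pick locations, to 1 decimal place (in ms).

Solve the two-equation system in a and b:
  b = (1042 − 786) / (log₂ 16 − log₂ 7) = 256 / (4 − 2.8074) = 214.649 ms/bit
  a = 786 − 214.649 × 2.8074 = 183.404 ms
Then RT(4) = 183.404 + 214.649 × log₂ 4 = 183.404 + 214.649 × 2 ≈ 612.702 ms.

612.7 ms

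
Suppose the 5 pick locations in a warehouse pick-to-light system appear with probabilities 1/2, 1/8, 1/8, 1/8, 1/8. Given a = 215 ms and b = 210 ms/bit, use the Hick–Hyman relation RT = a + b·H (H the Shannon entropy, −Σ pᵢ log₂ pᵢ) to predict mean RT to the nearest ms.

635 ms

Each term −pᵢ log₂ pᵢ: 0.5·1 + 0.125·3 + 0.125·3 + 0.125·3 + 0.125·3; summed, H = 2.000 bits.
Mean RT = a + bH = 215 + 210·2.000 = 635.00 ms.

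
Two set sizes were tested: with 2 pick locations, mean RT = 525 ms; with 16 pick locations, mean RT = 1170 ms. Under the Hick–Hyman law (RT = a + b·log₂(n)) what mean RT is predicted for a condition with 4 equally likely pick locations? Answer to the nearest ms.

Solve the two-equation system in a and b:
  b = (1170 − 525) / (log₂ 16 − log₂ 2) = 645 / (4 − 1) = 215 ms/bit
  a = 525 − 215 × 1 = 310 ms
Then RT(4) = 310 + 215 × log₂ 4 = 310 + 215 × 2 ≈ 740.000 ms.

740 ms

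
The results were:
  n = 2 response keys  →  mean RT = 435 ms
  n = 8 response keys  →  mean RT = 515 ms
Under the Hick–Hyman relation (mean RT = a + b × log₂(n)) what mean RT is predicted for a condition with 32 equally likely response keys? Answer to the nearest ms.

With log₂ n on the abscissa the relation is linear; from the two conditions:
  b = (515 − 435) / (log₂ 8 − log₂ 2) = 80 / (3 − 1) = 40 ms/bit
  a = 435 − 40 × 1 = 395 ms
Then RT(32) = 395 + 40 × log₂ 32 = 395 + 40 × 5 ≈ 595.000 ms.

595 ms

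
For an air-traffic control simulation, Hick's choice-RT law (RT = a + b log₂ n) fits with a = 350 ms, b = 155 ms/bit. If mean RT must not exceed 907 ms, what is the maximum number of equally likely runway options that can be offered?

Information budget: (907 − 350)/155 = 3.5935 bits, so n ≤ 2^3.5935 = 12.072 → at most 12.

12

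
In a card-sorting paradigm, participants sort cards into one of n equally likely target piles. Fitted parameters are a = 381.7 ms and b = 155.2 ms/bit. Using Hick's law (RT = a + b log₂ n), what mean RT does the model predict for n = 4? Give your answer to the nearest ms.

log₂(4) = 2 bits, so RT = 381.7 + 155.2 × 2 ≈ 692.100 ms.

692 ms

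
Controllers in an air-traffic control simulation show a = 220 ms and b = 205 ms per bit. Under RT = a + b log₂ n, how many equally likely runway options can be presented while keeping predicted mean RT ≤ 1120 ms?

205·log₂ n ≤ 1120 − 220 = 900, giving log₂ n ≤ 4.3902 and n ≤ 20.970. The largest whole number is 20.

20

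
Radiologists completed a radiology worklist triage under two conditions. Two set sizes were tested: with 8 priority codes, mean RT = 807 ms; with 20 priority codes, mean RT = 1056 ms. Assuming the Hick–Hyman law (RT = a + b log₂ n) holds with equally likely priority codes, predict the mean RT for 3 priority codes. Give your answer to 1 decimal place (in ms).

540.5 ms

Fit slope and intercept:
  b = (1056 − 807) / (log₂ 20 − log₂ 8) = 249 / (4.3219 − 3) = 188.361 ms/bit
  a = 807 − 188.361 × 3 = 241.916 ms
Then RT(3) = 241.916 + 188.361 × log₂ 3 = 241.916 + 188.361 × 1.5850 ≈ 540.462 ms.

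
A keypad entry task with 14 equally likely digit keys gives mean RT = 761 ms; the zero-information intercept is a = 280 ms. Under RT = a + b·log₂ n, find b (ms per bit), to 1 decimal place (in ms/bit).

126.3 ms/bit

14 alternatives carry log₂ 14 = 3.8074 bits; the choice cost is 761 − 280 = 481 ms, so b = 481/3.8074 = 126.334 ms/bit.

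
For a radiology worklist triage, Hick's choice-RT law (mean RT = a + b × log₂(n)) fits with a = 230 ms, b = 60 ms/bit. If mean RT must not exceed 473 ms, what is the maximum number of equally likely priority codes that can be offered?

Set 230 + 60·log₂ n ≤ 473 → log₂ n ≤ (473 − 230)/60 = 4.0500.
So n ≤ 2^4.0500 = 16.564; the largest integer n is 16.

16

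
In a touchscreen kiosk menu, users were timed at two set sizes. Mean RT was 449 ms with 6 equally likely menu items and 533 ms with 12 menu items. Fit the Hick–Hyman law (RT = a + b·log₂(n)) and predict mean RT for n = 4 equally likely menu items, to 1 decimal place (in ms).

399.9 ms

With log₂ n on the abscissa the relation is linear; from the two conditions:
  b = (533 − 449) / (log₂ 12 − log₂ 6) = 84 / (3.5850 − 2.5850) = 84.000 ms/bit
  a = 449 − 84.000 × 2.5850 = 231.863 ms
Then RT(4) = 231.863 + 84.000 × log₂ 4 = 231.863 + 84.000 × 2 ≈ 399.863 ms.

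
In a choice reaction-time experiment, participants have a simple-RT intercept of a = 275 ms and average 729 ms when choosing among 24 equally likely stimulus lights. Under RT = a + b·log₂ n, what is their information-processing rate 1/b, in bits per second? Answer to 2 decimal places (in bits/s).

Choice component = 729 − 275 = 454 ms over log₂(24) = 4.5850 bits.
b = 454 / 4.5850 = 99.019 ms/bit, so 1/b = 10.099 bits/s.

10.10 bits/s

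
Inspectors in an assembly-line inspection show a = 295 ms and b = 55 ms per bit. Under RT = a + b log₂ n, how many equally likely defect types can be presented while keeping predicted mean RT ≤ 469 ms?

8

Set 295 + 55·log₂ n ≤ 469 → log₂ n ≤ (469 − 295)/55 = 3.1636.
So n ≤ 2^3.1636 = 8.961; the largest integer n is 8.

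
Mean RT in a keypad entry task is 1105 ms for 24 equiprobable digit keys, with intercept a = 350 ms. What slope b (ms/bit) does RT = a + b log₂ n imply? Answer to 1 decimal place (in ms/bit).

164.7 ms/bit

b = (1105 − 350) / log₂(24) = 755 / 4.5850 = 164.669 ms/bit.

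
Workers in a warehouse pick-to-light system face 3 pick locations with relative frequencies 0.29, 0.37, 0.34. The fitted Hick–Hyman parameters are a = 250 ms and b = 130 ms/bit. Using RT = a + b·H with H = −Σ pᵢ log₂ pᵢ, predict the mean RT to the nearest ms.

Entropy contributions −pᵢ log₂ pᵢ: 0.5179, 0.5307, 0.5292; sum H = 1.5778 bits.
RT = a + bH = 250 + 130·1.5778 = 455.11 ms.

455 ms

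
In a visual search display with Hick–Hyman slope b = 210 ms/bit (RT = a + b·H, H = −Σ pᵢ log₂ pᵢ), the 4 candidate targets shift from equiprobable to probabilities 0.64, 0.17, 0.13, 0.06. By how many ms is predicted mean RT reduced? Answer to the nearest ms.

111 ms

The RT saving is b·ΔH. Equiprobable H₀ = log₂(4) = 2.0000 bits; with the given probabilities H = 1.4728 bits.
b·(H₀ − H) = 210 × (2.0000 − 1.4728) = 110.71 ms.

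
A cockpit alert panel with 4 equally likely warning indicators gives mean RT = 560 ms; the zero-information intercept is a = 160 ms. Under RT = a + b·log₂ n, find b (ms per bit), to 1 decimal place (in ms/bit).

200.0 ms/bit

b = (560 − 160) / log₂(4) = 400 / 2 = 200.000 ms/bit.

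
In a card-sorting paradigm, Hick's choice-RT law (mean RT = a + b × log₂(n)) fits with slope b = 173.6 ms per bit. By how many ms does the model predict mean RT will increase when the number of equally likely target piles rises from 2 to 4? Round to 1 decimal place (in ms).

ΔRT = (a + b log₂ n₂) − (a + b log₂ n₁) = b·(log₂ n₂ − log₂ n₁).
log₂(4) − log₂(2) = log₂(4/2) = log₂(2) = 1.
ΔRT = 173.6 × 1.0000 = 173.600 ms.

173.6 ms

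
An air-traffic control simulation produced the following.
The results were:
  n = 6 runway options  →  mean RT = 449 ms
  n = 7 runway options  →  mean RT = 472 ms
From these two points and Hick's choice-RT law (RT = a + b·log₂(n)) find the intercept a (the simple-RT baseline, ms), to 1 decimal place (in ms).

Slope: b = (472 − 449) / (log₂ 7 − log₂ 6) = 23/0.2224 = 103.421 ms/bit.
Intercept: a = 449 − 103.421·log₂(6) = 181.661 ms.

181.7 ms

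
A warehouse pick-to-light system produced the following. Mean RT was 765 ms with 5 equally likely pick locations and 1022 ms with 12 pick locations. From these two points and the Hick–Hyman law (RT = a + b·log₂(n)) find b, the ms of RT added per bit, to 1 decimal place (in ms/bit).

203.5 ms/bit

Slope: b = (1022 − 765) / (log₂ 12 − log₂ 5) = 257/1.2630 = 203.478 ms/bit.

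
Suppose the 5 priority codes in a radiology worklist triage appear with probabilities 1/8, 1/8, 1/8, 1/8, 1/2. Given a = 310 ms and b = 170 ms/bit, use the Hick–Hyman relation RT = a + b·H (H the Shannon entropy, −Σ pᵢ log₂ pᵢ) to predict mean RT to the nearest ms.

H = −Σ pᵢ log₂ pᵢ = 0.125·3 + 0.125·3 + 0.125·3 + 0.125·3 + 0.5·1 = 2.000 bits.
RT = 310 + 170 × 2.000 = 650.00 ms.

650 ms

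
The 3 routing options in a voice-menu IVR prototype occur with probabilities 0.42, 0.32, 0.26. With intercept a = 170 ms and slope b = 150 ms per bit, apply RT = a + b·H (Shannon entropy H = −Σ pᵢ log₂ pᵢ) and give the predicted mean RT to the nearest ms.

Entropy contributions −pᵢ log₂ pᵢ: 0.5256, 0.5260, 0.5053; sum H = 1.5570 bits.
RT = a + bH = 170 + 150·1.5570 = 403.55 ms.

404 ms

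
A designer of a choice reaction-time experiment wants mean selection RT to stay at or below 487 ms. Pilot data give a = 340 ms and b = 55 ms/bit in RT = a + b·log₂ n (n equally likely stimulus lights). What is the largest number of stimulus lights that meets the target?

Information budget: (487 − 340)/55 = 2.6727 bits, so n ≤ 2^2.6727 = 6.376 → at most 6.

6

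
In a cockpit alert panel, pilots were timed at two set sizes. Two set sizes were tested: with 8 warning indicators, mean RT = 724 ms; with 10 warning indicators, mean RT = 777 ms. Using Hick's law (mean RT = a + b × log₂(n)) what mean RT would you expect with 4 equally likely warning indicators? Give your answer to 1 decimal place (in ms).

559.4 ms

Fit slope and intercept:
  b = (777 − 724) / (log₂ 10 − log₂ 8) = 53 / (3.3219 − 3) = 164.633 ms/bit
  a = 724 − 164.633 × 3 = 230.101 ms
Then RT(4) = 230.101 + 164.633 × log₂ 4 = 230.101 + 164.633 × 2 ≈ 559.367 ms.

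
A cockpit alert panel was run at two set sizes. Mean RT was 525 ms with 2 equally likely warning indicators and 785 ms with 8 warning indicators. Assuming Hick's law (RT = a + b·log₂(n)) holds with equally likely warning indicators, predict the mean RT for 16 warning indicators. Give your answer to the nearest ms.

915 ms

Fit slope and intercept:
  b = (785 − 525) / (log₂ 8 − log₂ 2) = 260 / (3 − 1) = 130 ms/bit
  a = 525 − 130 × 1 = 395 ms
Then RT(16) = 395 + 130 × log₂ 16 = 395 + 130 × 4 ≈ 915.000 ms.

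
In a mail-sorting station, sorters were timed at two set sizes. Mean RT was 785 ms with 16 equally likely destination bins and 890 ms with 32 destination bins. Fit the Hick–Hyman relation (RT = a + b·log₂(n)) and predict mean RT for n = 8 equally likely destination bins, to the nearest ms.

Fit slope and intercept:
  b = (890 − 785) / (log₂ 32 − log₂ 16) = 105 / (5 − 4) = 105 ms/bit
  a = 785 − 105 × 4 = 365 ms
Then RT(8) = 365 + 105 × log₂ 8 = 365 + 105 × 3 ≈ 680.000 ms.

680 ms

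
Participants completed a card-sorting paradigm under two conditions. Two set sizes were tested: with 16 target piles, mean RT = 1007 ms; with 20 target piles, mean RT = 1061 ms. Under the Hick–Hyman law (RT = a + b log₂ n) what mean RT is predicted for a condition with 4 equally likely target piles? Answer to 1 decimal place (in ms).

With log₂ n on the abscissa the relation is linear; from the two conditions:
  b = (1061 − 1007) / (log₂ 20 − log₂ 16) = 54 / (4.3219 − 4) = 167.739 ms/bit
  a = 1007 − 167.739 × 4 = 336.043 ms
Then RT(4) = 336.043 + 167.739 × log₂ 4 = 336.043 + 167.739 × 2 ≈ 671.521 ms.

671.5 ms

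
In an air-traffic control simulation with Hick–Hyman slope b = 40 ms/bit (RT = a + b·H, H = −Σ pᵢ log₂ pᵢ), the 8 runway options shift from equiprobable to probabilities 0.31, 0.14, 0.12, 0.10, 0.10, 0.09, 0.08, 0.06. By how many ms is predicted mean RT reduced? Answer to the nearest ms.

8 ms

The RT saving is b·ΔH. Equiprobable H₀ = log₂(8) = 3.0000 bits; with the given probabilities H = 2.8001 bits.
b·(H₀ − H) = 40 × (3.0000 − 2.8001) = 8.00 ms.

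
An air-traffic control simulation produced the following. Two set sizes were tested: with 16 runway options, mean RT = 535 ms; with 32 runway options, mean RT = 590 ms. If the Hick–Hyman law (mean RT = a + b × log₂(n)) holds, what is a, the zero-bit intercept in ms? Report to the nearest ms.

b = (RT₂ − RT₁)/(log₂ n₂ − log₂ n₁) = (590 − 535)/(5 − 4) = 55 ms/bit.
Intercept: a = 535 − 55·log₂(16) = 315.000 ms.

315 ms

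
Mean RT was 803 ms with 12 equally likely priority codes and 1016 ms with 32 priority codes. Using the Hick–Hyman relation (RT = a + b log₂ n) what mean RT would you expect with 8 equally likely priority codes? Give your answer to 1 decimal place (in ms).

714.9 ms

Solve the two-equation system in a and b:
  b = (1016 − 803) / (log₂ 32 − log₂ 12) = 213 / (5 − 3.5850) = 150.526 ms/bit
  a = 803 − 150.526 × 3.5850 = 263.370 ms
Then RT(8) = 263.370 + 150.526 × log₂ 8 = 263.370 + 150.526 × 3 ≈ 714.948 ms.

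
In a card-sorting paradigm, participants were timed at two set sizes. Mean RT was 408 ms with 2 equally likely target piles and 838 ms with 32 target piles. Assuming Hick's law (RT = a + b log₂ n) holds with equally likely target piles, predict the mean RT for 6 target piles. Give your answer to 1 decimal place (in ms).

578.4 ms

Solve the two-equation system in a and b:
  b = (838 − 408) / (log₂ 32 − log₂ 2) = 430 / (5 − 1) = 107.500 ms/bit
  a = 408 − 107.500 × 1 = 300.500 ms
Then RT(6) = 300.500 + 107.500 × log₂ 6 = 300.500 + 107.500 × 2.5850 ≈ 578.383 ms.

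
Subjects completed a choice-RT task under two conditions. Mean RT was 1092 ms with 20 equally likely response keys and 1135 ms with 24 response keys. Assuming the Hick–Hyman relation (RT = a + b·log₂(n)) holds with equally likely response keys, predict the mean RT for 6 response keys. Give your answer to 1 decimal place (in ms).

With log₂ n on the abscissa the relation is linear; from the two conditions:
  b = (1135 − 1092) / (log₂ 24 − log₂ 20) = 43 / (4.5850 − 4.3219) = 163.477 ms/bit
  a = 1092 − 163.477 × 4.3219 = 385.465 ms
Then RT(6) = 385.465 + 163.477 × log₂ 6 = 385.465 + 163.477 × 2.5850 ≈ 808.047 ms.

808.0 ms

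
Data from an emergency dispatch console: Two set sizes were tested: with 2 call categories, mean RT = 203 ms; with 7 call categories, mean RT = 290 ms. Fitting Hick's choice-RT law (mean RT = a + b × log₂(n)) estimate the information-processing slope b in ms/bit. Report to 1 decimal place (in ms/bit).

The slope on a log₂ axis is (290 − 203) / (2.8074 − 1) = 48.137 ms/bit.

48.1 ms/bit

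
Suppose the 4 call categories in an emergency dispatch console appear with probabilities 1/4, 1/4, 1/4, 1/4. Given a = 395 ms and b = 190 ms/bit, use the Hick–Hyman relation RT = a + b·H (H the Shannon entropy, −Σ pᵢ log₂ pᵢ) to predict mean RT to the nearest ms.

Each term −pᵢ log₂ pᵢ: 0.25·2 + 0.25·2 + 0.25·2 + 0.25·2; summed, H = 2.000 bits.
Mean RT = a + bH = 395 + 190·2.000 = 775.00 ms.

775 ms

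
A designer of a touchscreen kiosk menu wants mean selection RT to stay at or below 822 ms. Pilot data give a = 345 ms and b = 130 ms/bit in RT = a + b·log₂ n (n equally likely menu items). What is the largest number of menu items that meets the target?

130·log₂ n ≤ 822 − 345 = 477, giving log₂ n ≤ 3.6692 and n ≤ 12.722. The largest whole number is 12.

12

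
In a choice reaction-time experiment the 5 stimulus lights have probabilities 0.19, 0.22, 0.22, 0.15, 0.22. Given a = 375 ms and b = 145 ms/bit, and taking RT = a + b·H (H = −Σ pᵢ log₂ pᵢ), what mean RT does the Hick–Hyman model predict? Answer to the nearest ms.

710 ms

Entropy contributions −pᵢ log₂ pᵢ: 0.4552, 0.4806, 0.4806, 0.4105, 0.4806; sum H = 2.3075 bits.
RT = a + bH = 375 + 145·2.3075 = 709.59 ms.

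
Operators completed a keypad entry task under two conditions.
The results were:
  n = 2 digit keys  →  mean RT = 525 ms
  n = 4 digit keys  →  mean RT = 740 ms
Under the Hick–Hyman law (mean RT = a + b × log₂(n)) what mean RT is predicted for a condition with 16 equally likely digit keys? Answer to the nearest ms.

Fit slope and intercept:
  b = (740 − 525) / (log₂ 4 − log₂ 2) = 215 / (2 − 1) = 215 ms/bit
  a = 525 − 215 × 1 = 310 ms
Then RT(16) = 310 + 215 × log₂ 16 = 310 + 215 × 4 ≈ 1170.000 ms.

1170 ms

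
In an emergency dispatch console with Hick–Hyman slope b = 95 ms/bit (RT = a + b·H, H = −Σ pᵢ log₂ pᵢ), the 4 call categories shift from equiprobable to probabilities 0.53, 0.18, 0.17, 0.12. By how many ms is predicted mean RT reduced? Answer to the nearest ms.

Equiprobable entropy H₀ = log₂ 4 = 2.0000 bits.
Skewed entropy H = −Σ pᵢ log₂ pᵢ = 1.7324 bits.
ΔRT = b·(H₀ − H) = 95 × 0.2676 = 25.42 ms.

25 ms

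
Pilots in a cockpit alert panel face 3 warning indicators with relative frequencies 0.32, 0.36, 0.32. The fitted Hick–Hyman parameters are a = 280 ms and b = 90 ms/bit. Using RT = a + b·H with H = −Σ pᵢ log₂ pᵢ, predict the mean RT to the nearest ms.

Entropy contributions −pᵢ log₂ pᵢ: 0.5260, 0.5306, 0.5260; sum H = 1.5827 bits.
RT = a + bH = 280 + 90·1.5827 = 422.44 ms.

422 ms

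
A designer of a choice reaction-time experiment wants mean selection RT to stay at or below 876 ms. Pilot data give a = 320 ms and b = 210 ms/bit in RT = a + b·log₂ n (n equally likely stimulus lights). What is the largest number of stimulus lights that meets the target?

Set 320 + 210·log₂ n ≤ 876 → log₂ n ≤ (876 − 320)/210 = 2.6476.
So n ≤ 2^2.6476 = 6.266; the largest integer n is 6.

6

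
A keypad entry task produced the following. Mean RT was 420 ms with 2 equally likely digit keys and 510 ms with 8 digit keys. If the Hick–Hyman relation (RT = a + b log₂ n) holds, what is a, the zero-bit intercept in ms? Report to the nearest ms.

375 ms

b = (RT₂ − RT₁)/(log₂ n₂ − log₂ n₁) = (510 − 420)/(3 − 1) = 45 ms/bit.
a = RT₁ − b·log₂ n₁ = 420 − 45 × 1 = 375.000 ms.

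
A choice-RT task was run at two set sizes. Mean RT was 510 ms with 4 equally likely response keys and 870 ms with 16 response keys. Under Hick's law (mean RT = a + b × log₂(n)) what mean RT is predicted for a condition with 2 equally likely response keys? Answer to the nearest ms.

RT is linear in log₂ n, so two points fix the line:
  b = (870 − 510) / (log₂ 16 − log₂ 4) = 360 / (4 − 2) = 180 ms/bit
  a = 510 − 180 × 2 = 150 ms
Then RT(2) = 150 + 180 × log₂ 2 = 150 + 180 × 1 ≈ 330.000 ms.

330 ms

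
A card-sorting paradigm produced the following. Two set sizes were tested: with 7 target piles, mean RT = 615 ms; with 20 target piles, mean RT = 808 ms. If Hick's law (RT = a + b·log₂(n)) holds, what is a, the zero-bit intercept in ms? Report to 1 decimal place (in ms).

The slope on a log₂ axis is (808 − 615) / (4.3219 − 2.8074) = 127.429 ms/bit.
Intercept: a = 615 − 127.429·log₂(7) = 257.263 ms.

257.3 ms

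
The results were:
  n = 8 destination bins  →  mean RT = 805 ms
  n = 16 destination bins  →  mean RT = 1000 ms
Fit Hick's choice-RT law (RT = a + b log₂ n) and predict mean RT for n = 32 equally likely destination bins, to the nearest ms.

1195 ms

With log₂ n on the abscissa the relation is linear; from the two conditions:
  b = (1000 − 805) / (log₂ 16 − log₂ 8) = 195 / (4 − 3) = 195 ms/bit
  a = 805 − 195 × 3 = 220 ms
Then RT(32) = 220 + 195 × log₂ 32 = 220 + 195 × 5 ≈ 1195.000 ms.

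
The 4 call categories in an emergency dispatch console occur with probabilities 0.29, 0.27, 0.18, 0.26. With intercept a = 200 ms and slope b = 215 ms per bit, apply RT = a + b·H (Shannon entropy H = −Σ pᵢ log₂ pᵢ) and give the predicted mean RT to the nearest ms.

625 ms

H = 0.29·log₂(1/0.29) + 0.27·log₂(1/0.27) + 0.18·log₂(1/0.18) + 0.26·log₂(1/0.26) = 1.9785 bits.
RT = 200 + 215 × 1.9785 = 625.38 ms.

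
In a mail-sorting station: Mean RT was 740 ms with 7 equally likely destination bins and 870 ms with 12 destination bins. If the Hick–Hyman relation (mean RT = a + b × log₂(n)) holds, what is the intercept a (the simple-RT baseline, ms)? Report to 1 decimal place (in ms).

Slope: b = (870 − 740) / (log₂ 12 − log₂ 7) = 130/0.7776 = 167.179 ms/bit.
Intercept: a = 740 − 167.179·log₂(7) = 270.668 ms.

270.7 ms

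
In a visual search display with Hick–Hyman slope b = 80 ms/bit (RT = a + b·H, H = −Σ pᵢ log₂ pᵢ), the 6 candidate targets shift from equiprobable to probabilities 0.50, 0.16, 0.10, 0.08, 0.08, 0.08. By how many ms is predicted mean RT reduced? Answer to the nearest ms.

36 ms

The RT saving is b·ΔH. Equiprobable H₀ = log₂(6) = 2.5850 bits; with the given probabilities H = 2.1297 bits.
b·(H₀ − H) = 80 × (2.5850 − 2.1297) = 36.42 ms.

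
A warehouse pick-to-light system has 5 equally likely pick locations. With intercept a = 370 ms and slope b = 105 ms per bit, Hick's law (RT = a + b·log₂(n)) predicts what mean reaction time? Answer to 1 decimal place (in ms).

613.8 ms

log₂(5) = 2.3219 bits, so RT = 370 + 105 × 2.3219 ≈ 613.802 ms.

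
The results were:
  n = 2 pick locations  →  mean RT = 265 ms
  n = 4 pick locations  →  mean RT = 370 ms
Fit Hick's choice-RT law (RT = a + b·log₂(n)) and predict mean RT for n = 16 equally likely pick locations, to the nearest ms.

580 ms

Solve the two-equation system in a and b:
  b = (370 − 265) / (log₂ 4 − log₂ 2) = 105 / (2 − 1) = 105 ms/bit
  a = 265 − 105 × 1 = 160 ms
Then RT(16) = 160 + 105 × log₂ 16 = 160 + 105 × 4 ≈ 580.000 ms.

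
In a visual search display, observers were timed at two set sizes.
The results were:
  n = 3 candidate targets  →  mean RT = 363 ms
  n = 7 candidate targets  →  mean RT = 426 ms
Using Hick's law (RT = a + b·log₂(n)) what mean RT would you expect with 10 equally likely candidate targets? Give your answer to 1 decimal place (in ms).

Fit slope and intercept:
  b = (426 − 363) / (log₂ 7 − log₂ 3) = 63 / (2.8074 − 1.5850) = 51.538 ms/bit
  a = 363 − 51.538 × 1.5850 = 281.314 ms
Then RT(10) = 281.314 + 51.538 × log₂ 10 = 281.314 + 51.538 × 3.3219 ≈ 452.520 ms.

452.5 ms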